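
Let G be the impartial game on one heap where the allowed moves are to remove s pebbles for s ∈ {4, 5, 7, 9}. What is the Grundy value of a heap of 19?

Build the Grundy sequence with g(k) = mex{g(k−s) : s ∈ {4, 5, 7, 9}, s ≤ k}:
k:     0  1  2  3  4  5  6  7  8  9 10 11 12 13 14 15 16 17 18 19
g(k):  0  0  0  0  1  1  1  1  2  2  2  2  3  0  0  0  0  1  1  1
So g(19) = 1.

1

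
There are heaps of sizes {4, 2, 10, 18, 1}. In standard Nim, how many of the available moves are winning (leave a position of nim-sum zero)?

Nim-sum: 4 XOR 2 XOR 10 XOR 18 XOR 1 = 31.
The overall nim-sum is X = 31. A heap of size p has a winning move iff p XOR X < p (reduce it to p XOR X).
  4: 4 XOR 31 = 27 ≥ 4 — no move.
  2: 2 XOR 31 = 29 ≥ 2 — no move.
  10: 10 XOR 31 = 21 ≥ 10 — no move.
  18: 18 XOR 31 = 13 < 18 — winning move (to 13).
  1: 1 XOR 31 = 30 ≥ 1 — no move.
That gives 1 winning move.

1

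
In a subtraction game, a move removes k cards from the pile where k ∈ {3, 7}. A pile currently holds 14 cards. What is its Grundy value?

Compute g(0), g(1), … for moves {3, 7}:
k:     0  1  2  3  4  5  6  7  8  9 10 11 12 13 14
g(k):  0  0  0  1  1  1  0  2  2  1  0  0  0  1  1
So g(14) = 1.

1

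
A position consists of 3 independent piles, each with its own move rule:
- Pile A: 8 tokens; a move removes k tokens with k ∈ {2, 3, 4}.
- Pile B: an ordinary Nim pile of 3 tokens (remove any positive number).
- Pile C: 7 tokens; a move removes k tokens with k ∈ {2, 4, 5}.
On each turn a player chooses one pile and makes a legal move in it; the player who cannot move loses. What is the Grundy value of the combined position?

2

Grundy values for pile A (subtraction set {2, 3, 4}):
k:     0  1  2  3  4  5  6  7  8
g(k):  0  0  1  1  2  2  0  0  1
So g(8) = 1.
Pile B is a plain Nim pile of size 3, so its Grundy value is 3.
Grundy values for pile C (subtraction set {2, 4, 5}):
k:     0  1  2  3  4  5  6  7
g(k):  0  0  1  1  2  2  3  0
So g(7) = 0.
The value of a disjunctive sum is the nim-sum of the parts.
Combined value = 1 XOR 3 XOR 0 = 2.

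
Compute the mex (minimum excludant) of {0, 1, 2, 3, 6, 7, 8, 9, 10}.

4

The values 0, 1, 2, 3 are all present; 4 is the first non-negative integer missing from the set.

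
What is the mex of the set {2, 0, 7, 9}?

0 is in the set but 1 is not, so the mex is 1.

1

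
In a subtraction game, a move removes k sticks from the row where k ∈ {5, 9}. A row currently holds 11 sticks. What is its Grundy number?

2

Grundy values for subtraction set {5, 9}:
k:     0  1  2  3  4  5  6  7  8  9 10 11
g(k):  0  0  0  0  0  1  1  1  1  1  2  2
So g(11) = 2.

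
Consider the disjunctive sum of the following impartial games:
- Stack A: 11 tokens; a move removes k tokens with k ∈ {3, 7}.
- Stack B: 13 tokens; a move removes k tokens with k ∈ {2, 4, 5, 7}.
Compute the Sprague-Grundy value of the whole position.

2

Grundy values for stack A (subtraction set {3, 7}):
g(0) = mex{} = 0
g(1) = mex{} = 0
g(2) = mex{} = 0
g(3) = mex{0} = 1
g(4) = mex{0} = 1
g(5) = mex{0} = 1
g(6) = mex{1} = 0
g(7) = mex{0,1} = 2
g(8) = mex{0,1} = 2
g(9) = mex{0} = 1
g(10) = mex{1,2} = 0
g(11) = mex{1,2} = 0
So g(11) = 0.
Build the Grundy sequence for stack B with g(k) = mex{g(k−s) : s ∈ {2, 4, 5, 7}, s ≤ k}:
g(0) = mex{} = 0
g(1) = mex{} = 0
g(2) = mex{0} = 1
g(3) = mex{0} = 1
g(4) = mex{0,1} = 2
g(5) = mex{0,1} = 2
g(6) = mex{0,1,2} = 3
g(7) = mex{0,1,2} = 3
g(8) = mex{0,1,2,3} = 4
g(9) = mex{1,2,3} = 0
g(10) = mex{1,2,3,4} = 0
g(11) = mex{0,2,3} = 1
g(12) = mex{0,2,3,4} = 1
g(13) = mex{0,1,3,4} = 2
So g(13) = 2.
The value of a disjunctive sum is the nim-sum of the parts.
Combined value = 0 ⊕ 2 = 2.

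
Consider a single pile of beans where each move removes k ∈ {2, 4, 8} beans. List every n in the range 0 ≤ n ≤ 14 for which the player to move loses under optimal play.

0, 1, 6, 7, 12, 13

Build the Grundy sequence with g(k) = mex{g(k−s) : s ∈ {2, 4, 8}, s ≤ k}:
g(0) = mex{} = 0
g(1) = mex{} = 0
g(2) = mex{0} = 1
g(3) = mex{0} = 1
g(4) = mex{0,1} = 2
g(5) = mex{0,1} = 2
g(6) = mex{1,2} = 0
g(7) = mex{1,2} = 0
g(8) = mex{0,2} = 1
g(9) = mex{0,2} = 1
g(10) = mex{0,1} = 2
g(11) = mex{0,1} = 2
g(12) = mex{1,2} = 0
g(13) = mex{1,2} = 0
g(14) = mex{0,2} = 1
The P-positions (g = 0) in 0..14 are 0, 1, 6, 7, 12, 13.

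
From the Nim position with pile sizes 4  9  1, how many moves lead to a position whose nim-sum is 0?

1

Bitwise XOR of the heap sizes:
  0100  (4)
  1001  (9)
  0001  (1)
  ----
  1100  (12)
The overall nim-sum is X = 12. A pile of size p has a winning move iff p XOR X < p (reduce it to p XOR X).
  4: 4 XOR 12 = 8 ≥ 4 — no move.
  9: 9 XOR 12 = 5 < 9 — winning move (to 5).
  1: 1 XOR 12 = 13 ≥ 1 — no move.
That gives 1 winning move.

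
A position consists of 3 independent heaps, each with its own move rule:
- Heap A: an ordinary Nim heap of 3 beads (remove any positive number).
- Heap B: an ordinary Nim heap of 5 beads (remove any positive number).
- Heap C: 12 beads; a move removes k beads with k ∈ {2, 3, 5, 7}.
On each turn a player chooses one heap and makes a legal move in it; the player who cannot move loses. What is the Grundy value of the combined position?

7

Heap A is a plain Nim heap of size 3, so its Grundy value is 3.
Heap B is a plain Nim heap of size 5, so its Grundy value is 5.
Grundy values for heap C (subtraction set {2, 3, 5, 7}):
g(0) = mex{} = 0
g(1) = mex{} = 0
g(2) = mex{0} = 1
g(3) = mex{0} = 1
g(4) = mex{0,1} = 2
g(5) = mex{0,1} = 2
g(6) = mex{0,1,2} = 3
g(7) = mex{0,1,2} = 3
g(8) = mex{0,1,2,3} = 4
g(9) = mex{1,2,3} = 0
g(10) = mex{1,2,3,4} = 0
g(11) = mex{0,2,3,4} = 1
g(12) = mex{0,2,3} = 1
So g(12) = 1.
By the Sprague-Grundy theorem, the Grundy value of a sum of independent games is the XOR of the component values.
Combined value = 3 XOR 5 XOR 1 = 7.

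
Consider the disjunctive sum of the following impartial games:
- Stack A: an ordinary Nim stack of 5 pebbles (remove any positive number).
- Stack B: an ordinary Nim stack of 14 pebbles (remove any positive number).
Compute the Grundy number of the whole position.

Stack A is a plain Nim stack of size 5, so its Grundy value is 5.
Stack B is a plain Nim stack of size 14, so its Grundy value is 14.
By the Sprague-Grundy theorem, the Grundy value of a sum of independent games is the XOR of the component values.
Combined value = 5 XOR 14 = 11.

11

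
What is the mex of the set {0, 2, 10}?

0 is in the set but 1 is not, so the mex is 1.

1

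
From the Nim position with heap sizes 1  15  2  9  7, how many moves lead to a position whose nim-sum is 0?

3

In binary:
  0001  (1)
  1111  (15)
  0010  (2)
  1001  (9)
  0111  (7)
  ----
  0010  (2)
The overall nim-sum is X = 2. A heap of size p has a winning move iff p XOR X < p (reduce it to p XOR X).
  1: 1 XOR 2 = 3 ≥ 1 — no move.
  15: 15 XOR 2 = 13 < 15 — winning move (to 13).
  2: 2 XOR 2 = 0 < 2 — winning move (to 0).
  9: 9 XOR 2 = 11 ≥ 9 — no move.
  7: 7 XOR 2 = 5 < 7 — winning move (to 5).
That gives 3 winning moves.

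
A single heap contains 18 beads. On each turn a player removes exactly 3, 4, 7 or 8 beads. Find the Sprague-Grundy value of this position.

Build the Grundy sequence with g(k) = mex{g(k−s) : s ∈ {3, 4, 7, 8}, s ≤ k}:
k:     0  1  2  3  4  5  6  7  8  9 10 11 12 13 14 15 16 17 18
g(k):  0  0  0  1  1  1  2  2  2  3  3  0  0  0  1  1  1  2  2
So g(18) = 2.

2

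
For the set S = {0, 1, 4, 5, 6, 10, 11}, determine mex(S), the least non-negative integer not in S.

The values 0, 1 are all present; 2 is the first non-negative integer missing from the set.

2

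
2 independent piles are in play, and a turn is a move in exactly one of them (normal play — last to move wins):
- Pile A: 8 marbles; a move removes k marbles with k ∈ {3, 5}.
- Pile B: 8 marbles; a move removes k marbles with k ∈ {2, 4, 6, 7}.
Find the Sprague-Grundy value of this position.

4

For pile A, compute g(0), g(1), … with moves {3, 5}:
k:     0  1  2  3  4  5  6  7  8
g(k):  0  0  0  1  1  1  2  2  0
So g(8) = 0.
For pile B, compute g(0), g(1), … with moves {2, 4, 6, 7}:
k:     0  1  2  3  4  5  6  7  8
g(k):  0  0  1  1  2  2  3  3  4
So g(8) = 4.
By the Sprague-Grundy theorem, the Grundy value of a sum of independent games is the XOR of the component values.
Combined value = 0 XOR 4 = 4.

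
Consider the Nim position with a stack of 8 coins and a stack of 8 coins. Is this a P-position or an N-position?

P-position

Nim-sum: 8 ⊕ 8 = 0.
The nim-sum is 0, so this is a P-position: the player to move is in a losing position under optimal play.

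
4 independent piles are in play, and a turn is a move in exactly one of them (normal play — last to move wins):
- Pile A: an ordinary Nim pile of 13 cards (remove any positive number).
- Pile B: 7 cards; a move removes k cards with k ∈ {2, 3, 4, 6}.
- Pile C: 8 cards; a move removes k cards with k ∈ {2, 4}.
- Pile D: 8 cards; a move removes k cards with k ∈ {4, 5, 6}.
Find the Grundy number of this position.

13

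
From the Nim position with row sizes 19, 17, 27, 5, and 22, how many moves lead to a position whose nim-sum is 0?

1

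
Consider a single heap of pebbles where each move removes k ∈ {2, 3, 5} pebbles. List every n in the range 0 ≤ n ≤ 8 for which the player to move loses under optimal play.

Compute g(0), g(1), … for moves {2, 3, 5}:
k:     0  1  2  3  4  5  6  7  8
g(k):  0  0  1  1  2  2  3  0  0
The P-positions (g = 0) in 0..8 are 0, 1, 7, 8.

0, 1, 7, 8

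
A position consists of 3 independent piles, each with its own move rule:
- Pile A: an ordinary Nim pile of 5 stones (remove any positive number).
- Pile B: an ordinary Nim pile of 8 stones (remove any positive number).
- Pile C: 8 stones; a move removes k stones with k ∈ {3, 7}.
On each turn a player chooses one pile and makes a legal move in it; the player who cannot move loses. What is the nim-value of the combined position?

Pile A is a plain Nim pile of size 5, so its Grundy value is 5.
Pile B is a plain Nim pile of size 8, so its Grundy value is 8.
Build the Grundy sequence for pile C with g(k) = mex{g(k−s) : s ∈ {3, 7}, s ≤ k}:
g(0) = mex{} = 0
g(1) = mex{} = 0
g(2) = mex{} = 0
g(3) = mex{0} = 1
g(4) = mex{0} = 1
g(5) = mex{0} = 1
g(6) = mex{1} = 0
g(7) = mex{0,1} = 2
g(8) = mex{0,1} = 2
So g(8) = 2.
By the Sprague-Grundy theorem, the Grundy value of a sum of independent games is the XOR of the component values.
Combined value = 5 ⊕ 8 ⊕ 2 = 15.

15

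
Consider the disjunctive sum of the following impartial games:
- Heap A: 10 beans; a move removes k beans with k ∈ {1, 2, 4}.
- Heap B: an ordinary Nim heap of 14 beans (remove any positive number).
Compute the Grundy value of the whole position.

15

Build the Grundy sequence for heap A with g(k) = mex{g(k−s) : s ∈ {1, 2, 4}, s ≤ k}:
g(0) = mex{} = 0
g(1) = mex{0} = 1
g(2) = mex{0,1} = 2
g(3) = mex{1,2} = 0
g(4) = mex{0,2} = 1
g(5) = mex{0,1} = 2
g(6) = mex{1,2} = 0
g(7) = mex{0,2} = 1
g(8) = mex{0,1} = 2
g(9) = mex{1,2} = 0
g(10) = mex{0,2} = 1
So g(10) = 1.
Heap B is a plain Nim heap of size 14, so its Grundy value is 14.
The value of a disjunctive sum is the nim-sum of the parts.
Combined value = 1 XOR 14 = 15.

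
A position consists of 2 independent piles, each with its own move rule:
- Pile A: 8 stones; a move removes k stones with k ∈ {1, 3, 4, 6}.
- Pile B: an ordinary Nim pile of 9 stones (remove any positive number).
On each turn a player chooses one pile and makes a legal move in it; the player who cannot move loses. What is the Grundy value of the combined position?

For pile A, compute g(0), g(1), … with moves {1, 3, 4, 6}:
g(0) = mex{} = 0
g(1) = mex{0} = 1
g(2) = mex{1} = 0
g(3) = mex{0} = 1
g(4) = mex{0,1} = 2
g(5) = mex{0,1,2} = 3
g(6) = mex{0,1,3} = 2
g(7) = mex{1,2} = 0
g(8) = mex{0,2,3} = 1
So g(8) = 1.
Pile B is a plain Nim pile of size 9, so its Grundy value is 9.
The value of a disjunctive sum is the nim-sum of the parts.
Combined value = 1 XOR 9 = 8.

8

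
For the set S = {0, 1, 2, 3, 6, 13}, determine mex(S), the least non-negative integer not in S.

4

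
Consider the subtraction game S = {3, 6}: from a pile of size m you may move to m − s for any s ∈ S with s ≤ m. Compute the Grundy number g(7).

2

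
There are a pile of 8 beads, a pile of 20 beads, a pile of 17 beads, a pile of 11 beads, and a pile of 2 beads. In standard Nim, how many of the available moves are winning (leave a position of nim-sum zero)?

Nim-sum: 8 XOR 20 XOR 17 XOR 11 XOR 2 = 4.
The overall nim-sum is X = 4. A pile of size p has a winning move iff p XOR X < p (reduce it to p XOR X).
  8: 8 XOR 4 = 12 ≥ 8 — no move.
  20: 20 XOR 4 = 16 < 20 — winning move (to 16).
  17: 17 XOR 4 = 21 ≥ 17 — no move.
  11: 11 XOR 4 = 15 ≥ 11 — no move.
  2: 2 XOR 4 = 6 ≥ 2 — no move.
That gives 1 winning move.

1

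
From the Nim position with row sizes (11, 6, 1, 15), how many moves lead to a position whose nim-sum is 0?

3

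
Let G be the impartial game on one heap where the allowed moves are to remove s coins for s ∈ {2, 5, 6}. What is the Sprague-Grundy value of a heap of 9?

Grundy values for subtraction set {2, 5, 6}:
g(0) = mex{} = 0
g(1) = mex{} = 0
g(2) = mex{0} = 1
g(3) = mex{0} = 1
g(4) = mex{1} = 0
g(5) = mex{0,1} = 2
g(6) = mex{0} = 1
g(7) = mex{0,1,2} = 3
g(8) = mex{1} = 0
g(9) = mex{0,1,3} = 2
So g(9) = 2.

2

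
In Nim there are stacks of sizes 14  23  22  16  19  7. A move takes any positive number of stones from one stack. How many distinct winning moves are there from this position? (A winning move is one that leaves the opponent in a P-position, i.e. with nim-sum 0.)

In binary:
  01110  (14)
  10111  (23)
  10110  (22)
  10000  (16)
  10011  (19)
  00111  (7)
  -----
  01011  (11)
The overall nim-sum is X = 11. A stack of size p has a winning move iff p XOR X < p (reduce it to p XOR X).
  14: 14 XOR 11 = 5 < 14 — winning move (to 5).
  23: 23 XOR 11 = 28 ≥ 23 — no move.
  22: 22 XOR 11 = 29 ≥ 22 — no move.
  16: 16 XOR 11 = 27 ≥ 16 — no move.
  19: 19 XOR 11 = 24 ≥ 19 — no move.
  7: 7 XOR 11 = 12 ≥ 7 — no move.
That gives 1 winning move.

1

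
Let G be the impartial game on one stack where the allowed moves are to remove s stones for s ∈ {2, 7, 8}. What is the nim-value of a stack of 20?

Build the Grundy sequence with g(k) = mex{g(k−s) : s ∈ {2, 7, 8}, s ≤ k}:
k:     0  1  2  3  4  5  6  7  8  9 10 11 12 13 14 15 16 17 18 19 20
g(k):  0  0  1  1  0  0  1  1  2  2  0  3  1  2  0  0  1  1  2  0  0
So g(20) = 0.

0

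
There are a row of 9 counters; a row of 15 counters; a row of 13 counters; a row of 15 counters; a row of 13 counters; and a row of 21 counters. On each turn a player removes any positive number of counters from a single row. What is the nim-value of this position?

28

In binary:
  01001  (9)
  01111  (15)
  01101  (13)
  01111  (15)
  01101  (13)
  10101  (21)
  -----
  11100  (28)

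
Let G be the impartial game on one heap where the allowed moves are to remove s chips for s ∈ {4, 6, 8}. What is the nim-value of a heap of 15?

0

Compute g(0), g(1), … for moves {4, 6, 8}:
k:     0  1  2  3  4  5  6  7  8  9 10 11 12 13 14 15
g(k):  0  0  0  0  1  1  1  1  2  2  2  2  0  0  0  0
So g(15) = 0.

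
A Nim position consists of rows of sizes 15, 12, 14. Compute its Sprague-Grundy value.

13

Write each in binary and XOR column by column:
  1111  (15)
  1100  (12)
  1110  (14)
  ----
  1101  (13)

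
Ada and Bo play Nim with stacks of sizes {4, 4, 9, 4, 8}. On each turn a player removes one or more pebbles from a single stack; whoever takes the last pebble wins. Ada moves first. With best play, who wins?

Compute the nim-sum pairwise:
4 ^ 4 = 0
0 ^ 9 = 9
9 ^ 4 = 13
13 ^ 8 = 5
The nim-sum is 5 ≠ 0, so this is an N-position: the player to move can win; Ada has a winning move.

Ada wins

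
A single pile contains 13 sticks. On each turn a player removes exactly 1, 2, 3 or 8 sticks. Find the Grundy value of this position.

0

Grundy values for subtraction set {1, 2, 3, 8}:
k:     0  1  2  3  4  5  6  7  8  9 10 11 12 13
g(k):  0  1  2  3  0  1  2  3  4  0  1  2  3  0
So g(13) = 0.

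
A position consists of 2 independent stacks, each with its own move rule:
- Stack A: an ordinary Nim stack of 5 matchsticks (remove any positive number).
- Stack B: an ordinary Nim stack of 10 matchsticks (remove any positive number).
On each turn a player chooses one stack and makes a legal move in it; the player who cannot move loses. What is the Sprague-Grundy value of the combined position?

Stack A is a plain Nim stack of size 5, so its Grundy value is 5.
Stack B is a plain Nim stack of size 10, so its Grundy value is 10.
By the Sprague-Grundy theorem, the Grundy value of a sum of independent games is the XOR of the component values.
Combined value = 5 XOR 10 = 15.

15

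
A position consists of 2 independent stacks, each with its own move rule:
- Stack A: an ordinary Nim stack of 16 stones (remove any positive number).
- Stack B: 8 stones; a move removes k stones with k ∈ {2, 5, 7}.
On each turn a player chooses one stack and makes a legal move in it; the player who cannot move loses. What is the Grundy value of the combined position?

Stack A is a plain Nim stack of size 16, so its Grundy value is 16.
Grundy values for stack B (subtraction set {2, 5, 7}):
k:     0  1  2  3  4  5  6  7  8
g(k):  0  0  1  1  0  2  1  3  2
So g(8) = 2.
By the Sprague-Grundy theorem, the Grundy value of a sum of independent games is the XOR of the component values.
Combined value = 16 ⊕ 2 = 18.

18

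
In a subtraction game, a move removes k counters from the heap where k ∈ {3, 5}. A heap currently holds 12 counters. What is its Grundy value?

Build the Grundy sequence with g(k) = mex{g(k−s) : s ∈ {3, 5}, s ≤ k}:
k:     0  1  2  3  4  5  6  7  8  9 10 11 12
g(k):  0  0  0  1  1  1  2  2  0  0  0  1  1
So g(12) = 1.

1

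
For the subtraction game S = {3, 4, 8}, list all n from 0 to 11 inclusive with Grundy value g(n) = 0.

Compute g(0), g(1), … for moves {3, 4, 8}:
k:     0  1  2  3  4  5  6  7  8  9 10 11
g(k):  0  0  0  1  1  1  2  0  2  3  1  3
The P-positions (g = 0) in 0..11 are 0, 1, 2, 7.

0, 1, 2, 7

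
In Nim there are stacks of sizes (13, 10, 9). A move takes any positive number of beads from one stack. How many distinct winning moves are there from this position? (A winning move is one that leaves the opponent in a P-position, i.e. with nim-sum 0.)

3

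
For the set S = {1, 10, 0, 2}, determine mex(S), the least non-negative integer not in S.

The values 0, 1, 2 are all present; 3 is the first non-negative integer missing from the set.

3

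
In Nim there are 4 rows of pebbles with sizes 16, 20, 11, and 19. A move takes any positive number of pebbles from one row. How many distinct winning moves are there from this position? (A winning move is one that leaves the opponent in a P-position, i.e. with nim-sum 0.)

3

Compute the nim-sum pairwise:
16 ⊕ 20 = 4
4 ⊕ 11 = 15
15 ⊕ 19 = 28
The overall nim-sum is X = 28. A row of size p has a winning move iff p XOR X < p (reduce it to p XOR X).
  16: 16 XOR 28 = 12 < 16 — winning move (to 12).
  20: 20 XOR 28 = 8 < 20 — winning move (to 8).
  11: 11 XOR 28 = 23 ≥ 11 — no move.
  19: 19 XOR 28 = 15 < 19 — winning move (to 15).
That gives 3 winning moves.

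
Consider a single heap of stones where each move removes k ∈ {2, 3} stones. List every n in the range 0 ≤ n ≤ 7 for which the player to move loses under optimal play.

Grundy values for subtraction set {2, 3}:
k:     0  1  2  3  4  5  6  7
g(k):  0  0  1  1  2  0  0  1
The P-positions (g = 0) in 0..7 are 0, 1, 5, 6.

0, 1, 5, 6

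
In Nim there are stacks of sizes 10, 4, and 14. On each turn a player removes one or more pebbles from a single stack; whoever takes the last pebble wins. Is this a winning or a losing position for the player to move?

Losing position

In binary:
  1010  (10)
  0100  (4)
  1110  (14)
  ----
  0000  (0)
The nim-sum is 0, so this is a P-position: the player to move is in a losing position under optimal play.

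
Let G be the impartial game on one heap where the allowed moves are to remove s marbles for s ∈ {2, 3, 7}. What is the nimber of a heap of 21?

Compute g(0), g(1), … for moves {2, 3, 7}:
k:     0  1  2  3  4  5  6  7  8  9 10 11 12 13 14 15 16 17 18 19 20 21
g(k):  0  0  1  1  2  0  0  1  1  2  0  0  1  1  2  0  0  1  1  2  0  0
So g(21) = 0.

0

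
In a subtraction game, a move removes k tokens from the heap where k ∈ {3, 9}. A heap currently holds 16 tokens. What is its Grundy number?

1

Compute g(0), g(1), … for moves {3, 9}:
k:     0  1  2  3  4  5  6  7  8  9 10 11 12 13 14 15 16
g(k):  0  0  0  1  1  1  0  0  0  1  1  1  0  0  0  1  1
So g(16) = 1.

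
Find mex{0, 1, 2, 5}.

The values 0, 1, 2 are all present; 3 is the first non-negative integer missing from the set.

3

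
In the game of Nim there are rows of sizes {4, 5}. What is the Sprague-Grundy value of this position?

1

Write each in binary and XOR column by column:
  100  (4)
  101  (5)
  ---
  001  (1)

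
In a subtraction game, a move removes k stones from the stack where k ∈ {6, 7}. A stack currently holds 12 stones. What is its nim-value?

Grundy values for subtraction set {6, 7}:
g(0) = mex{} = 0
g(1) = mex{} = 0
g(2) = mex{} = 0
g(3) = mex{} = 0
g(4) = mex{} = 0
g(5) = mex{} = 0
g(6) = mex{0} = 1
g(7) = mex{0} = 1
g(8) = mex{0} = 1
g(9) = mex{0} = 1
g(10) = mex{0} = 1
g(11) = mex{0} = 1
g(12) = mex{0,1} = 2
So g(12) = 2.

2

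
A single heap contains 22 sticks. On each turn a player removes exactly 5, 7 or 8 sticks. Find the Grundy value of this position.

Grundy values for subtraction set {5, 7, 8}:
k:     0  1  2  3  4  5  6  7  8  9 10 11 12 13 14 15 16 17 18 19 20 21 22
g(k):  0  0  0  0  0  1  1  1  1  1  2  2  2  0  0  0  0  0  1  1  1  1  1
So g(22) = 1.

1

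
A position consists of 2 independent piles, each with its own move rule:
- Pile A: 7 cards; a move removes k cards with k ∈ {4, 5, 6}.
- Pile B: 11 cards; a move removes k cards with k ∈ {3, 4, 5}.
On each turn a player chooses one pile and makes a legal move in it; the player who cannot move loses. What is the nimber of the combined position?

0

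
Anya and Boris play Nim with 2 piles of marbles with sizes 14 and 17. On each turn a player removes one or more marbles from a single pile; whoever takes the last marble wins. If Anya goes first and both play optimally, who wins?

Anya wins

Bitwise XOR of the heap sizes:
  01110  (14)
  10001  (17)
  -----
  11111  (31)
The nim-sum is 31 ≠ 0, so this is an N-position: the player to move can win; Anya has a winning move.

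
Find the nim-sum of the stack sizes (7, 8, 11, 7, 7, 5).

1

In binary:
  0111  (7)
  1000  (8)
  1011  (11)
  0111  (7)
  0111  (7)
  0101  (5)
  ----
  0001  (1)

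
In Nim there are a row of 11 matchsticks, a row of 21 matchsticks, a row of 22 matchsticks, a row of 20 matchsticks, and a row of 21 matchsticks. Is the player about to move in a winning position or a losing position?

Winning position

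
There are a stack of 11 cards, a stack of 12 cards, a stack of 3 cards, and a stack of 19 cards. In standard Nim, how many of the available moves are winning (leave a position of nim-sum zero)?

1

Nim-sum: 11 ⊕ 12 ⊕ 3 ⊕ 19 = 23.
The overall nim-sum is X = 23. A stack of size p has a winning move iff p XOR X < p (reduce it to p XOR X).
  11: 11 XOR 23 = 28 ≥ 11 — no move.
  12: 12 XOR 23 = 27 ≥ 12 — no move.
  3: 3 XOR 23 = 20 ≥ 3 — no move.
  19: 19 XOR 23 = 4 < 19 — winning move (to 4).
That gives 1 winning move.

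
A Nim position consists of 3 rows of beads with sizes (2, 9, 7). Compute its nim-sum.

12

Nim-sum: 2 ^ 9 ^ 7 = 12.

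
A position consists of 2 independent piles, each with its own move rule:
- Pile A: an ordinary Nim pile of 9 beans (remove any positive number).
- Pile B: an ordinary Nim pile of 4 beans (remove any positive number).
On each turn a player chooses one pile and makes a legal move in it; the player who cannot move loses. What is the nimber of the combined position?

13

Pile A is a plain Nim pile of size 9, so its Grundy value is 9.
Pile B is a plain Nim pile of size 4, so its Grundy value is 4.
By the Sprague-Grundy theorem, the Grundy value of a sum of independent games is the XOR of the component values.
Combined value = 9 XOR 4 = 13.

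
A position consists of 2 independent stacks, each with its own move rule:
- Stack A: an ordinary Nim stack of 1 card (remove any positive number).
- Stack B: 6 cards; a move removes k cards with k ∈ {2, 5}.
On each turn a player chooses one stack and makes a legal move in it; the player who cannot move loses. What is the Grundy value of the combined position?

0

Stack A is a plain Nim stack of size 1, so its Grundy value is 1.
Grundy values for stack B (subtraction set {2, 5}):
g(0) = mex{} = 0
g(1) = mex{} = 0
g(2) = mex{0} = 1
g(3) = mex{0} = 1
g(4) = mex{1} = 0
g(5) = mex{0,1} = 2
g(6) = mex{0} = 1
So g(6) = 1.
The value of a disjunctive sum is the nim-sum of the parts.
Combined value = 1 ⊕ 1 = 0.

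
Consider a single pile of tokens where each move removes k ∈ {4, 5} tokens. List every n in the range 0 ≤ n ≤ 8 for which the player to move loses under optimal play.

0, 1, 2, 3

Grundy values for subtraction set {4, 5}:
k:     0  1  2  3  4  5  6  7  8
g(k):  0  0  0  0  1  1  1  1  2
The P-positions (g = 0) in 0..8 are 0, 1, 2, 3.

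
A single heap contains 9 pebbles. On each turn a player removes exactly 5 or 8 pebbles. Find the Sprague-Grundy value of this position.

1

Grundy values for subtraction set {5, 8}:
g(0) = mex{} = 0
g(1) = mex{} = 0
g(2) = mex{} = 0
g(3) = mex{} = 0
g(4) = mex{} = 0
g(5) = mex{0} = 1
g(6) = mex{0} = 1
g(7) = mex{0} = 1
g(8) = mex{0} = 1
g(9) = mex{0} = 1
So g(9) = 1.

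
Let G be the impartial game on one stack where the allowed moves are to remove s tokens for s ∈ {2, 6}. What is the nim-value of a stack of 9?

Build the Grundy sequence with g(k) = mex{g(k−s) : s ∈ {2, 6}, s ≤ k}:
k:     0  1  2  3  4  5  6  7  8  9
g(k):  0  0  1  1  0  0  1  1  0  0
So g(9) = 0.

0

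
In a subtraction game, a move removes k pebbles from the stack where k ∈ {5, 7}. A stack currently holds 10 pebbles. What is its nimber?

2

Build the Grundy sequence with g(k) = mex{g(k−s) : s ∈ {5, 7}, s ≤ k}:
g(0) = mex{} = 0
g(1) = mex{} = 0
g(2) = mex{} = 0
g(3) = mex{} = 0
g(4) = mex{} = 0
g(5) = mex{0} = 1
g(6) = mex{0} = 1
g(7) = mex{0} = 1
g(8) = mex{0} = 1
g(9) = mex{0} = 1
g(10) = mex{0,1} = 2
So g(10) = 2.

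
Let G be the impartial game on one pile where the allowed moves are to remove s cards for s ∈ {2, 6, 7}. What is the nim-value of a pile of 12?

2

Build the Grundy sequence with g(k) = mex{g(k−s) : s ∈ {2, 6, 7}, s ≤ k}:
g(0) = mex{} = 0
g(1) = mex{} = 0
g(2) = mex{0} = 1
g(3) = mex{0} = 1
g(4) = mex{1} = 0
g(5) = mex{1} = 0
g(6) = mex{0} = 1
g(7) = mex{0} = 1
g(8) = mex{0,1} = 2
g(9) = mex{1} = 0
g(10) = mex{0,1,2} = 3
g(11) = mex{0} = 1
g(12) = mex{0,1,3} = 2
So g(12) = 2.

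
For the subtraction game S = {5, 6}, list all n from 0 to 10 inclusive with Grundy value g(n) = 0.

Build the Grundy sequence with g(k) = mex{g(k−s) : s ∈ {5, 6}, s ≤ k}:
g(0) = mex{} = 0
g(1) = mex{} = 0
g(2) = mex{} = 0
g(3) = mex{} = 0
g(4) = mex{} = 0
g(5) = mex{0} = 1
g(6) = mex{0} = 1
g(7) = mex{0} = 1
g(8) = mex{0} = 1
g(9) = mex{0} = 1
g(10) = mex{0,1} = 2
The P-positions (g = 0) in 0..10 are 0, 1, 2, 3, 4.

0, 1, 2, 3, 4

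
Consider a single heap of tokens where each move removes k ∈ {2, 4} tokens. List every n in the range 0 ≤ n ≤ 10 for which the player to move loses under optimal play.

0, 1, 6, 7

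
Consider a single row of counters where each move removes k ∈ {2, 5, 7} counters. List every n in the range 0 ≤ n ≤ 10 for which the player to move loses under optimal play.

0, 1, 4, 10

Grundy values for subtraction set {2, 5, 7}:
g(0) = mex{} = 0
g(1) = mex{} = 0
g(2) = mex{0} = 1
g(3) = mex{0} = 1
g(4) = mex{1} = 0
g(5) = mex{0,1} = 2
g(6) = mex{0} = 1
g(7) = mex{0,1,2} = 3
g(8) = mex{0,1} = 2
g(9) = mex{0,1,3} = 2
g(10) = mex{1,2} = 0
The P-positions (g = 0) in 0..10 are 0, 1, 4, 10.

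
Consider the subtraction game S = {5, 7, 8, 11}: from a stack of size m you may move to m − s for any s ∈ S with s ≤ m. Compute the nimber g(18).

Grundy values for subtraction set {5, 7, 8, 11}:
k:     0  1  2  3  4  5  6  7  8  9 10 11 12 13 14 15 16 17 18
g(k):  0  0  0  0  0  1  1  1  1  1  2  2  2  2  2  3  0  0  0
So g(18) = 0.

0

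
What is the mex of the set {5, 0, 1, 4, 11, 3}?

2

The values 0, 1 are all present; 2 is the first non-negative integer missing from the set.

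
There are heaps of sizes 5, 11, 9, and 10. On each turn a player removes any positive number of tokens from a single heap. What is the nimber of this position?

Compute the nim-sum pairwise:
5 ⊕ 11 = 14
14 ⊕ 9 = 7
7 ⊕ 10 = 13

13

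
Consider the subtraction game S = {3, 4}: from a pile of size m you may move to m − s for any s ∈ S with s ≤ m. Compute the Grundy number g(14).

0

Build the Grundy sequence with g(k) = mex{g(k−s) : s ∈ {3, 4}, s ≤ k}:
k:     0  1  2  3  4  5  6  7  8  9 10 11 12 13 14
g(k):  0  0  0  1  1  1  2  0  0  0  1  1  1  2  0
So g(14) = 0.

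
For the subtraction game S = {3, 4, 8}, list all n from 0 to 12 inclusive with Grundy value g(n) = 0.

Compute g(0), g(1), … for moves {3, 4, 8}:
k:     0  1  2  3  4  5  6  7  8  9 10 11 12
g(k):  0  0  0  1  1  1  2  0  2  3  1  3  0
The P-positions (g = 0) in 0..12 are 0, 1, 2, 7, 12.

0, 1, 2, 7, 12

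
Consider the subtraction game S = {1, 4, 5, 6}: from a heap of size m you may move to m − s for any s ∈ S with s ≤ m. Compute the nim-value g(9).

Compute g(0), g(1), … for moves {1, 4, 5, 6}:
g(0) = mex{} = 0
g(1) = mex{0} = 1
g(2) = mex{1} = 0
g(3) = mex{0} = 1
g(4) = mex{0,1} = 2
g(5) = mex{0,1,2} = 3
g(6) = mex{0,1,3} = 2
g(7) = mex{0,1,2} = 3
g(8) = mex{0,1,2,3} = 4
g(9) = mex{1,2,3,4} = 0
So g(9) = 0.

0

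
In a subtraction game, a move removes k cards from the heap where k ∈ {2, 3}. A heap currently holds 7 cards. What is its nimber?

Grundy values for subtraction set {2, 3}:
k:     0  1  2  3  4  5  6  7
g(k):  0  0  1  1  2  0  0  1
So g(7) = 1.

1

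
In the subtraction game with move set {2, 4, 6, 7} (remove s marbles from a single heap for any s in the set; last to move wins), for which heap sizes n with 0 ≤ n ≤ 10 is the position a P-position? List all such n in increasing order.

Compute g(0), g(1), … for moves {2, 4, 6, 7}:
g(0) = mex{} = 0
g(1) = mex{} = 0
g(2) = mex{0} = 1
g(3) = mex{0} = 1
g(4) = mex{0,1} = 2
g(5) = mex{0,1} = 2
g(6) = mex{0,1,2} = 3
g(7) = mex{0,1,2} = 3
g(8) = mex{0,1,2,3} = 4
g(9) = mex{1,2,3} = 0
g(10) = mex{1,2,3,4} = 0
The P-positions (g = 0) in 0..10 are 0, 1, 9, 10.

0, 1, 9, 10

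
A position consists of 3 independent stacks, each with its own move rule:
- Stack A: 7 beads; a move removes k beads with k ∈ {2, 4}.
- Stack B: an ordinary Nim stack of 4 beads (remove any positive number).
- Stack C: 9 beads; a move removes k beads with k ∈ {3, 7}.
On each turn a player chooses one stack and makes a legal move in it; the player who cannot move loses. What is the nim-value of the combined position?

5

Grundy values for stack A (subtraction set {2, 4}):
g(0) = mex{} = 0
g(1) = mex{} = 0
g(2) = mex{0} = 1
g(3) = mex{0} = 1
g(4) = mex{0,1} = 2
g(5) = mex{0,1} = 2
g(6) = mex{1,2} = 0
g(7) = mex{1,2} = 0
So g(7) = 0.
Stack B is a plain Nim stack of size 4, so its Grundy value is 4.
Build the Grundy sequence for stack C with g(k) = mex{g(k−s) : s ∈ {3, 7}, s ≤ k}:
k:     0  1  2  3  4  5  6  7  8  9
g(k):  0  0  0  1  1  1  0  2  2  1
So g(9) = 1.
By the Sprague-Grundy theorem, the Grundy value of a sum of independent games is the XOR of the component values.
Combined value = 0 XOR 4 XOR 1 = 5.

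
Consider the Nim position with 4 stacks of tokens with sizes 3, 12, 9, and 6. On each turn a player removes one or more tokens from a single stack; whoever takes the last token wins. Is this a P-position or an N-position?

P-position

Nim-sum: 3 ^ 12 ^ 9 ^ 6 = 0.
The nim-sum is 0, so this is a P-position: the player to move is in a losing position under optimal play.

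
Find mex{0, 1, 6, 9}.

2

The values 0, 1 are all present; 2 is the first non-negative integer missing from the set.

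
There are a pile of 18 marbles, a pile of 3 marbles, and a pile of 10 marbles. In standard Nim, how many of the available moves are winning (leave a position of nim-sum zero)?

Compute the nim-sum pairwise:
18 ⊕ 3 = 17
17 ⊕ 10 = 27
The overall nim-sum is X = 27. A pile of size p has a winning move iff p XOR X < p (reduce it to p XOR X).
  18: 18 XOR 27 = 9 < 18 — winning move (to 9).
  3: 3 XOR 27 = 24 ≥ 3 — no move.
  10: 10 XOR 27 = 17 ≥ 10 — no move.
That gives 1 winning move.

1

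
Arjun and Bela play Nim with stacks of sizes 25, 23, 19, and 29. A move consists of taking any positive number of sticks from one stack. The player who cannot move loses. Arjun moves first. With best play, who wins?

Bitwise XOR of the heap sizes:
  11001  (25)
  10111  (23)
  10011  (19)
  11101  (29)
  -----
  00000  (0)
The nim-sum is 0, so this is a P-position: the player to move is in a losing position under optimal play; Arjun is about to move from it and so loses — Bela wins.

Bela wins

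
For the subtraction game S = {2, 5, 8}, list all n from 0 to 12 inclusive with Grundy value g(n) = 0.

Compute g(0), g(1), … for moves {2, 5, 8}:
k:     0  1  2  3  4  5  6  7  8  9 10 11 12
g(k):  0  0  1  1  0  2  1  0  2  1  0  0  1
The P-positions (g = 0) in 0..12 are 0, 1, 4, 7, 10, 11.

0, 1, 4, 7, 10, 11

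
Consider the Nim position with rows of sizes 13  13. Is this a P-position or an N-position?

Bitwise XOR of the heap sizes:
  1101  (13)
  1101  (13)
  ----
  0000  (0)
The nim-sum is 0, so this is a P-position: the player to move is in a losing position under optimal play.

P-position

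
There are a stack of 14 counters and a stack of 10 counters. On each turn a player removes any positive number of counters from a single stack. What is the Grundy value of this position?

4

In binary:
  1110  (14)
  1010  (10)
  ----
  0100  (4)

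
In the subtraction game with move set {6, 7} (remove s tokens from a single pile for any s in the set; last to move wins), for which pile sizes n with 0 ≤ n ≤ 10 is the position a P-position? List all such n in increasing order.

Build the Grundy sequence with g(k) = mex{g(k−s) : s ∈ {6, 7}, s ≤ k}:
g(0) = mex{} = 0
g(1) = mex{} = 0
g(2) = mex{} = 0
g(3) = mex{} = 0
g(4) = mex{} = 0
g(5) = mex{} = 0
g(6) = mex{0} = 1
g(7) = mex{0} = 1
g(8) = mex{0} = 1
g(9) = mex{0} = 1
g(10) = mex{0} = 1
The P-positions (g = 0) in 0..10 are 0, 1, 2, 3, 4, 5.

0, 1, 2, 3, 4, 5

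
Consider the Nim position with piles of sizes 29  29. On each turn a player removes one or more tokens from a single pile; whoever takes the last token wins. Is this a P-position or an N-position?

P-position

Compute the nim-sum pairwise:
29 XOR 29 = 0
The nim-sum is 0, so this is a P-position: the player to move is in a losing position under optimal play.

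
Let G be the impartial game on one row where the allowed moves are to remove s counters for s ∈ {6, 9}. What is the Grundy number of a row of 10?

1

Grundy values for subtraction set {6, 9}:
k:     0  1  2  3  4  5  6  7  8  9 10
g(k):  0  0  0  0  0  0  1  1  1  1  1
So g(10) = 1.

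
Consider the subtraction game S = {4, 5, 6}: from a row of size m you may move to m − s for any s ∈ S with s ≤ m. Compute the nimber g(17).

1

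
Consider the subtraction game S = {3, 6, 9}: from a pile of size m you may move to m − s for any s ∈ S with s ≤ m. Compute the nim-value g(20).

Build the Grundy sequence with g(k) = mex{g(k−s) : s ∈ {3, 6, 9}, s ≤ k}:
k:     0  1  2  3  4  5  6  7  8  9 10 11 12 13 14 15 16 17 18 19 20
g(k):  0  0  0  1  1  1  2  2  2  3  3  3  0  0  0  1  1  1  2  2  2
So g(20) = 2.

2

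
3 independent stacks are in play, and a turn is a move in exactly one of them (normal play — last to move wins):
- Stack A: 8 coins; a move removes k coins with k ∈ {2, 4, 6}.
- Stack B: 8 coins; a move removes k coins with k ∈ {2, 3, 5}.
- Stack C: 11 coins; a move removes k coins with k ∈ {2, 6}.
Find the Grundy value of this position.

1

Build the Grundy sequence for stack A with g(k) = mex{g(k−s) : s ∈ {2, 4, 6}, s ≤ k}:
g(0) = mex{} = 0
g(1) = mex{} = 0
g(2) = mex{0} = 1
g(3) = mex{0} = 1
g(4) = mex{0,1} = 2
g(5) = mex{0,1} = 2
g(6) = mex{0,1,2} = 3
g(7) = mex{0,1,2} = 3
g(8) = mex{1,2,3} = 0
So g(8) = 0.
Build the Grundy sequence for stack B with g(k) = mex{g(k−s) : s ∈ {2, 3, 5}, s ≤ k}:
k:     0  1  2  3  4  5  6  7  8
g(k):  0  0  1  1  2  2  3  0  0
So g(8) = 0.
Grundy values for stack C (subtraction set {2, 6}):
g(0) = mex{} = 0
g(1) = mex{} = 0
g(2) = mex{0} = 1
g(3) = mex{0} = 1
g(4) = mex{1} = 0
g(5) = mex{1} = 0
g(6) = mex{0} = 1
g(7) = mex{0} = 1
g(8) = mex{1} = 0
g(9) = mex{1} = 0
g(10) = mex{0} = 1
g(11) = mex{0} = 1
So g(11) = 1.
The value of a disjunctive sum is the nim-sum of the parts.
Combined value = 0 XOR 0 XOR 1 = 1.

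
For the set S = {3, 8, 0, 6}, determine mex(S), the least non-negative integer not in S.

1

0 is in the set but 1 is not, so the mex is 1.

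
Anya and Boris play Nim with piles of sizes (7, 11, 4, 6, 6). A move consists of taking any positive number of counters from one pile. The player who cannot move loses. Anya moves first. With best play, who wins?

Anya wins

Write each in binary and XOR column by column:
  0111  (7)
  1011  (11)
  0100  (4)
  0110  (6)
  0110  (6)
  ----
  1000  (8)
The nim-sum is 8 ≠ 0, so this is an N-position: the player to move can win; Anya has a winning move.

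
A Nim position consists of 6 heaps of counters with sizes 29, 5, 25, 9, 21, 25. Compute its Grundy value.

4

Compute the nim-sum pairwise:
29 ^ 5 = 24
24 ^ 25 = 1
1 ^ 9 = 8
8 ^ 21 = 29
29 ^ 25 = 4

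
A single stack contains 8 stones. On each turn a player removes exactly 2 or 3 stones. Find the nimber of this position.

Compute g(0), g(1), … for moves {2, 3}:
g(0) = mex{} = 0
g(1) = mex{} = 0
g(2) = mex{0} = 1
g(3) = mex{0} = 1
g(4) = mex{0,1} = 2
g(5) = mex{1} = 0
g(6) = mex{1,2} = 0
g(7) = mex{0,2} = 1
g(8) = mex{0} = 1
So g(8) = 1.

1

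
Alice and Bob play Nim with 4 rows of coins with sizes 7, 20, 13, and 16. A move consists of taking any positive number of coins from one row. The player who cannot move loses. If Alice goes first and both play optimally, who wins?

Alice wins

Write each in binary and XOR column by column:
  00111  (7)
  10100  (20)
  01101  (13)
  10000  (16)
  -----
  01110  (14)
The nim-sum is 14 ≠ 0, so this is an N-position: the player to move can win; Alice has a winning move.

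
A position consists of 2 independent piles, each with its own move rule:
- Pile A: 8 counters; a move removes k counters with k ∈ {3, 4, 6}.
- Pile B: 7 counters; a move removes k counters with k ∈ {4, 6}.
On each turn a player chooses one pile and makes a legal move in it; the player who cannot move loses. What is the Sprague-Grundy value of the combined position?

3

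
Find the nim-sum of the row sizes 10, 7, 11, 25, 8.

Write each in binary and XOR column by column:
  01010  (10)
  00111  (7)
  01011  (11)
  11001  (25)
  01000  (8)
  -----
  10111  (23)

23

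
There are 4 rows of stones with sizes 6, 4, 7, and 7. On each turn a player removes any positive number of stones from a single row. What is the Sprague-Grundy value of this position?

Compute the nim-sum pairwise:
6 ⊕ 4 = 2
2 ⊕ 7 = 5
5 ⊕ 7 = 2

2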